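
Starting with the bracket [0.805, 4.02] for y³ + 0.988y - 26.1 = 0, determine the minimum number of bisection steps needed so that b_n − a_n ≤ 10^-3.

12

Initial width b − a = 4.02 − 0.805 = 3.215000.
After n steps the width is (b−a)/2^n; need (b−a)/2^n ≤ 10^-3.
So n ≥ log₂(3.215000/10^-3) = log₂(3215.0000) ≈ 11.6506.
Hence n = 12.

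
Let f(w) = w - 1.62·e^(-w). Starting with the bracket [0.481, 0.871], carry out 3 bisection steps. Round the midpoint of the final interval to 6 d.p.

f(0.481000) = -0.520427, f(0.871000) = 0.192977 (opposite signs)
step 1: m = 0.676000, f(m) = -0.148009 < 0 → root in [0.676000, 0.871000]
step 2: m = 0.773500, f(m) = 0.026040 > 0 → root in [0.676000, 0.773500]
step 3: m = 0.724750, f(m) = -0.060052 < 0 → root in [0.724750, 0.773500]
Midpoint of [0.724750, 0.773500] = 0.749125

0.749125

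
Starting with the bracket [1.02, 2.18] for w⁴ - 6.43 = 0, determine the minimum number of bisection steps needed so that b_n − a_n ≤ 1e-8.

Initial width b − a = 2.18 − 1.02 = 1.160000.
After n steps the width is (b−a)/2^n; need (b−a)/2^n ≤ 1e-8.
So n ≥ log₂(1.160000/1e-8) = log₂(116000000.0000) ≈ 26.7895.
Hence n = 27.

27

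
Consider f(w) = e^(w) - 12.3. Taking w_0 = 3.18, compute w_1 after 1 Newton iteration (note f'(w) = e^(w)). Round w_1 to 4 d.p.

2.6915

w_0 = 3.180000: f = 11.746754, f' = 24.046754 → w_1 = 3.180000 - (11.746754)/(24.046754) = 2.691504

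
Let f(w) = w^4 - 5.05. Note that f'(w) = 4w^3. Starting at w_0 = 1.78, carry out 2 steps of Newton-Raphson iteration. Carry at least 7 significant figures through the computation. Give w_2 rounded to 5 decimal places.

1.50243

Newton update: w ← w − f(w)/f'(w).
w_0 = 1.780000: f = 4.988759, f' = 22.559008 → w_1 = 1.780000 - (4.988759)/(22.559008) = 1.558857
w_1 = 1.558857: f = 0.855076, f' = 15.152320 → w_2 = 1.558857 - (0.855076)/(15.152320) = 1.502425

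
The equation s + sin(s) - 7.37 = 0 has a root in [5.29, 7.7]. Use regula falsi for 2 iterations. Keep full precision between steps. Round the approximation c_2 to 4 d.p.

6.8443

f(5.290000) = -2.917769, f(7.700000) = 1.318168
step 1: c = 6.950040, f(c) = 0.198557 > 0 → new bracket [5.290000, 6.950040]
step 2: c = 6.844270, f(c) = 0.006375 > 0 → new bracket [5.290000, 6.844270]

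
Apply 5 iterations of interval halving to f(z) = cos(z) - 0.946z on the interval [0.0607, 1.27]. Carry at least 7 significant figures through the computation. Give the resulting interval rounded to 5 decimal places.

f(0.060700) = 0.940736, f(1.270000) = -0.905139 (opposite signs)
step 1: m = 0.665350, f(m) = 0.157280 > 0 → root in [0.665350, 1.270000]
step 2: m = 0.967675, f(m) = -0.348205 < 0 → root in [0.665350, 0.967675]
step 3: m = 0.816512, f(m) = -0.087654 < 0 → root in [0.665350, 0.816512]
step 4: m = 0.740931, f(m) = 0.036919 > 0 → root in [0.740931, 0.816512]
step 5: m = 0.778722, f(m) = -0.024859 < 0 → root in [0.740931, 0.778722]

[0.74093, 0.77872]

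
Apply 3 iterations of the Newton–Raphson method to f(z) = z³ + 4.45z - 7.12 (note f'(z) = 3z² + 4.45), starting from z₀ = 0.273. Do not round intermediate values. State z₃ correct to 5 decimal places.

z_0 = 0.273000: f = -5.884804, f' = 4.673587 → z_1 = 0.273000 - (-5.884804)/(4.673587) = 1.532162
z_1 = 1.532162: f = 3.294903, f' = 11.492562 → z_2 = 1.532162 - (3.294903)/(11.492562) = 1.245463
z_2 = 1.245463: f = 0.354248, f' = 9.103537 → z_3 = 1.245463 - (0.354248)/(9.103537) = 1.206550

1.20655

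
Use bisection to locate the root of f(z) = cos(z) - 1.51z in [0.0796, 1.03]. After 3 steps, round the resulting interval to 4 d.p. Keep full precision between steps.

[0.5548, 0.6736]

f(0.079600) = 0.876638, f(1.030000) = -1.040481 (opposite signs)
step 1: m = 0.554800, f(m) = 0.012258 > 0 → root in [0.554800, 1.030000]
step 2: m = 0.792400, f(m) = -0.494386 < 0 → root in [0.554800, 0.792400]
step 3: m = 0.673600, f(m) = -0.235555 < 0 → root in [0.554800, 0.673600]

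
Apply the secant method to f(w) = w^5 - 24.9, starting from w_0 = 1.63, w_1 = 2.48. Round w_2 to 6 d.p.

f(w_0) = -13.393638, f(w_1) = 68.912002
w_2 = 2.480000 - (68.912002)·(2.480000 - 1.630000)/(68.912002 - (-13.393638)) = 1.768321; f(w_2) = -7.609584

1.768321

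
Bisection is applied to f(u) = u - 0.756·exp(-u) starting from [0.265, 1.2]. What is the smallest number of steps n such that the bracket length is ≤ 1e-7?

24

Initial width b − a = 1.2 − 0.265 = 0.935000.
After n steps the width is (b−a)/2^n; need (b−a)/2^n ≤ 1e-7.
So n ≥ log₂(0.935000/1e-7) = log₂(9350000.0000) ≈ 23.1565.
Hence n = 24.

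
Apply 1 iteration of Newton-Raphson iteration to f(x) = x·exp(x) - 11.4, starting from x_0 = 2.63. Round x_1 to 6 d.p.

2.131844

Newton update: x ← x − f(x)/f'(x).
f'(x) = (x + 1)·exp(x)
x_0 = 2.630000: f = 25.088015, f' = 50.361785 → x_1 = 2.630000 - (25.088015)/(50.361785) = 2.131844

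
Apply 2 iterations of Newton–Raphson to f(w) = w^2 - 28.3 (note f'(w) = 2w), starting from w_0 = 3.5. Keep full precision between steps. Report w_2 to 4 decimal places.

Newton update: w ← w − f(w)/f'(w).
w_0 = 3.500000: f = -16.050000, f' = 7.000000 → w_1 = 3.500000 - (-16.050000)/(7.000000) = 5.792857
w_1 = 5.792857: f = 5.257194, f' = 11.585714 → w_2 = 5.792857 - (5.257194)/(11.585714) = 5.339092

5.3391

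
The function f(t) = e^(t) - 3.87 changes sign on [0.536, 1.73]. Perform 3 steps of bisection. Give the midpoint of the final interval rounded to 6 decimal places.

1.356875

f(0.536000) = -2.160843, f(1.730000) = 1.770654 (opposite signs)
step 1: m = 1.133000, f(m) = -0.765043 < 0 → root in [1.133000, 1.730000]
step 2: m = 1.431500, f(m) = 0.314972 > 0 → root in [1.133000, 1.431500]
step 3: m = 1.282250, f(m) = -0.265259 < 0 → root in [1.282250, 1.431500]
Midpoint of [1.282250, 1.431500] = 1.356875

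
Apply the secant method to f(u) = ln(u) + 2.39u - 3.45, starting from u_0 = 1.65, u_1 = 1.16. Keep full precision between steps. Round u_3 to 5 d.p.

Secant update: u_(k+1) = u_k − f(u_k)·(u_k − u_(k-1))/(f(u_k) − f(u_(k-1))).
f(u_0) = 0.994275, f(u_1) = -0.529180
u_2 = 1.160000 - (-0.529180)·(1.160000 - 1.650000)/(-0.529180 - (0.994275)) = 1.330204; f(u_2) = 0.014520
u_3 = 1.330204 - (0.014520)·(1.330204 - 1.160000)/(0.014520 - (-0.529180)) = 1.325659; f(u_3) = 0.000233

1.32566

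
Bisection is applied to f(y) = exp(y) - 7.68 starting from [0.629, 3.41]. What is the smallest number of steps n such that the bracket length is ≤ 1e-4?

15

Initial width b − a = 3.41 − 0.629 = 2.781000.
After n steps the width is (b−a)/2^n; need (b−a)/2^n ≤ 1e-4.
So n ≥ log₂(2.781000/1e-4) = log₂(27810.0000) ≈ 14.7633.
Hence n = 15.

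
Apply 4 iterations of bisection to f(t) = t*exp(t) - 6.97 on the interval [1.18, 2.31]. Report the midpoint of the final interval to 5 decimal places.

1.49781

f(1.180000) = -3.129838, f(2.310000) = 16.301921 (opposite signs)
step 1: m = 1.745000, f(m) = 3.021698 > 0 → root in [1.180000, 1.745000]
step 2: m = 1.462500, f(m) = -0.656771 < 0 → root in [1.462500, 1.745000]
step 3: m = 1.603750, f(m) = 1.003270 > 0 → root in [1.462500, 1.603750]
step 4: m = 1.533125, f(m) = 0.132403 > 0 → root in [1.462500, 1.533125]
Midpoint of [1.462500, 1.533125] = 1.497812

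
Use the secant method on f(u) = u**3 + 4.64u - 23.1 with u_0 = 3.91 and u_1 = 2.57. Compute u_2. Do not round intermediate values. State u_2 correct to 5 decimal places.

2.41147

Secant update: u_(k+1) = u_k − f(u_k)·(u_k − u_(k-1))/(f(u_k) − f(u_(k-1))).
f(u_0) = 54.818871, f(u_1) = 5.799393
u_2 = 2.570000 - (5.799393)·(2.570000 - 3.910000)/(5.799393 - (54.818871)) = 2.411467; f(u_2) = 2.112313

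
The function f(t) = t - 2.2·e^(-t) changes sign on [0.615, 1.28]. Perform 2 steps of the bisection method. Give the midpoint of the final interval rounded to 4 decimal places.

f(0.615000) = -0.574410, f(1.280000) = 0.668318 (opposite signs)
step 1: m = 0.947500, f(m) = 0.094540 > 0 → root in [0.615000, 0.947500]
step 2: m = 0.781250, f(m) = -0.225983 < 0 → root in [0.781250, 0.947500]
Midpoint of [0.781250, 0.947500] = 0.864375

0.8644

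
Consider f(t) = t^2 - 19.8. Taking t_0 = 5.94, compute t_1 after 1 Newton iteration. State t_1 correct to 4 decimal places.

4.6367

Newton update: t ← t − f(t)/f'(t).
f'(t) = 2t
t_0 = 5.940000: f = 15.483600, f' = 11.880000 → t_1 = 5.940000 - (15.483600)/(11.880000) = 4.636667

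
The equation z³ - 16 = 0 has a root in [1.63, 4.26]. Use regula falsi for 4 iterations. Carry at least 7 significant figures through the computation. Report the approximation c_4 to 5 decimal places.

False-position update: c = (a·f(b) − b·f(a))/(f(b) − f(a)); replace the endpoint whose sign matches f(c).
f(1.630000) = -11.669253, f(4.260000) = 61.308776
step 1: c = 2.050539, f(c) = -7.378073 < 0 → new bracket [2.050539, 4.260000]
step 2: c = 2.287871, f(c) = -4.024474 < 0 → new bracket [2.287871, 4.260000]
step 3: c = 2.409353, f(c) = -2.013758 < 0 → new bracket [2.409353, 4.260000]
step 4: c = 2.468206, f(c) = -0.963587 < 0 → new bracket [2.468206, 4.260000]

2.46821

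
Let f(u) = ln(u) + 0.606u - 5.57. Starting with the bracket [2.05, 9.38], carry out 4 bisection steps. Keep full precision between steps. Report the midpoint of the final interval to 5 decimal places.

6.40219

f(2.050000) = -3.609860, f(9.380000) = 2.352860 (opposite signs)
step 1: m = 5.715000, f(m) = -0.363616 < 0 → root in [5.715000, 9.380000]
step 2: m = 7.547500, f(m) = 1.025001 > 0 → root in [5.715000, 7.547500]
step 3: m = 6.631250, f(m) = 0.340331 > 0 → root in [5.715000, 6.631250]
step 4: m = 6.173125, f(m) = -0.008881 < 0 → root in [6.173125, 6.631250]
Midpoint of [6.173125, 6.631250] = 6.402188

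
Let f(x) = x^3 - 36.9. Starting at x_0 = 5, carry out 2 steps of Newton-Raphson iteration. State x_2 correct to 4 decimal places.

3.3908

f'(x) = 3x^2
x_0 = 5.000000: f = 88.100000, f' = 75.000000 → x_1 = 5.000000 - (88.100000)/(75.000000) = 3.825333
x_1 = 3.825333: f = 19.076773, f' = 43.899525 → x_2 = 3.825333 - (19.076773)/(43.899525) = 3.390778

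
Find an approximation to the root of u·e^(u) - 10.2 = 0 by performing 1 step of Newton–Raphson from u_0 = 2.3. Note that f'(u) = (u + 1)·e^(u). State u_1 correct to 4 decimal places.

u_0 = 2.300000: f = 12.740620, f' = 32.914802 → u_1 = 2.300000 - (12.740620)/(32.914802) = 1.912921

1.9129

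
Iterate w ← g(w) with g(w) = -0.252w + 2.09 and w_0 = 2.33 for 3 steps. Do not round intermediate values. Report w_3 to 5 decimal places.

w_1 = g(2.330000) = 1.502840
w_2 = g(1.502840) = 1.711284
w_3 = g(1.711284) = 1.658756

1.65876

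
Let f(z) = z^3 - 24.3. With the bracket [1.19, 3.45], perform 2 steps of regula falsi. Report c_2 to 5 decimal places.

f(1.190000) = -22.614841, f(3.450000) = 16.763625
step 1: c = 2.487906, f(c) = -8.900670 < 0 → new bracket [2.487906, 3.450000]
step 2: c = 2.821571, f(c) = -1.836730 < 0 → new bracket [2.821571, 3.450000]

2.82157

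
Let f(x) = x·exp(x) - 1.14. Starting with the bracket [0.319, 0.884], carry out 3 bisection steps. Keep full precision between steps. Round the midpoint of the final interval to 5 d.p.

0.63681

f(0.319000) = -0.701135, f(0.884000) = 0.999777 (opposite signs)
step 1: m = 0.601500, f(m) = -0.042350 < 0 → root in [0.601500, 0.884000]
step 2: m = 0.742750, f(m) = 0.421043 > 0 → root in [0.601500, 0.742750]
step 3: m = 0.672125, f(m) = 0.176286 > 0 → root in [0.601500, 0.672125]
Midpoint of [0.601500, 0.672125] = 0.636813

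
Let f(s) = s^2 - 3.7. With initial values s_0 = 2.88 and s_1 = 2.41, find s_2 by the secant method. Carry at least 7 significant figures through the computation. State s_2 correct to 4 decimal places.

f(s_0) = 4.594400, f(s_1) = 2.108100
s_2 = 2.410000 - (2.108100)·(2.410000 - 2.880000)/(2.108100 - (4.594400)) = 2.011493; f(s_2) = 0.346106

2.0115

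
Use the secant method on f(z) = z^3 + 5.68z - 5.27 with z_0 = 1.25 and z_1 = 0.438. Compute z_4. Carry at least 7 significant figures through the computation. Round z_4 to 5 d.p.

0.82781

f(z_0) = 3.783125, f(z_1) = -2.698132
z_2 = 0.438000 - (-2.698132)·(0.438000 - 1.250000)/(-2.698132 - (3.783125)) = 0.776034; f(z_2) = -0.394779
z_3 = 0.776034 - (-0.394779)·(0.776034 - 0.438000)/(-0.394779 - (-2.698132)) = 0.833970; f(z_3) = 0.046984
z_4 = 0.833970 - (0.046984)·(0.833970 - 0.776034)/(0.046984 - (-0.394779)) = 0.827809; f(z_4) = -0.000778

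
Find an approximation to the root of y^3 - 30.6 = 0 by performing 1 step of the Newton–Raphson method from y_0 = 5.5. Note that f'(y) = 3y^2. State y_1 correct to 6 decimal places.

y_0 = 5.500000: f = 135.775000, f' = 90.750000 → y_1 = 5.500000 - (135.775000)/(90.750000) = 4.003857

4.003857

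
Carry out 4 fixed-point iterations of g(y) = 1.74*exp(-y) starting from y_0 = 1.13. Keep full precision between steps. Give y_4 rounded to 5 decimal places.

y_1 = g(1.130000) = 0.562078
y_2 = g(0.562078) = 0.991841
y_3 = g(0.991841) = 0.645354
y_4 = g(0.645354) = 0.912589

0.91259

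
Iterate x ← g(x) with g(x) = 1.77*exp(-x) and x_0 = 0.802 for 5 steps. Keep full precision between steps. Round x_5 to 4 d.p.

x_1 = g(0.802000) = 0.793723
x_2 = g(0.793723) = 0.800320
x_3 = g(0.800320) = 0.795058
x_4 = g(0.795058) = 0.799253
x_5 = g(0.799253) = 0.795907

0.7959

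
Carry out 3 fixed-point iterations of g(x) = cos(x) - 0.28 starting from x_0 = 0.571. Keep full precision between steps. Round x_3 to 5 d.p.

x_1 = g(0.571000) = 0.561361
x_2 = g(0.561361) = 0.566531
x_3 = g(0.566531) = 0.563768

0.56377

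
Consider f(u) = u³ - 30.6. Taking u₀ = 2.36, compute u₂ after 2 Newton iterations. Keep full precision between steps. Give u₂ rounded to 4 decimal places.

f'(u) = 3u²
u_0 = 2.360000: f = -17.455744, f' = 16.708800 → u_1 = 2.360000 - (-17.455744)/(16.708800) = 3.404704
u_1 = 3.404704: f = 8.867348, f' = 34.776020 → u_2 = 3.404704 - (8.867348)/(34.776020) = 3.149719

3.1497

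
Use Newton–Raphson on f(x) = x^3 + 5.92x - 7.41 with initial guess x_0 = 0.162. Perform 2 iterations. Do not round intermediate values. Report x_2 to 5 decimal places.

1.06515

Newton update: x ← x − f(x)/f'(x).
f'(x) = 3x^2 + 5.92
x_0 = 0.162000: f = -6.446708, f' = 5.998732 → x_1 = 0.162000 - (-6.446708)/(5.998732) = 1.236679
x_1 = 1.236679: f = 1.802481, f' = 10.508121 → x_2 = 1.236679 - (1.802481)/(10.508121) = 1.065146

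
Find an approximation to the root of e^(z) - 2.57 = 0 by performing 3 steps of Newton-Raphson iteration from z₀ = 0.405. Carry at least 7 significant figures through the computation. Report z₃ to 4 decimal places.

f'(z) = e^(z)
z_0 = 0.405000: f = -1.070697, f' = 1.499303 → z_1 = 0.405000 - (-1.070697)/(1.499303) = 1.119130
z_1 = 1.119130: f = 0.492190, f' = 3.062190 → z_2 = 1.119130 - (0.492190)/(3.062190) = 0.958399
z_2 = 0.958399: f = 0.037518, f' = 2.607518 → z_3 = 0.958399 - (0.037518)/(2.607518) = 0.944010

0.9440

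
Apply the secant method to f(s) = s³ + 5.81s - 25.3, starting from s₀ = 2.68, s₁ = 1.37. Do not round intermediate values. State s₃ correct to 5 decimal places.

f(s_0) = 9.519632, f(s_1) = -14.768947
s_2 = 1.370000 - (-14.768947)·(1.370000 - 2.680000)/(-14.768947 - (9.519632)) = 2.166560; f(s_2) = -2.542484
s_3 = 2.166560 - (-2.542484)·(2.166560 - 1.370000)/(-2.542484 - (-14.768947)) = 2.332205; f(s_3) = 0.935385

2.33220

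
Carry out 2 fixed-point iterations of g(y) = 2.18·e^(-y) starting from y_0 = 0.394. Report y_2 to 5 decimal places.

0.50119

y_1 = g(0.394000) = 1.470092
y_2 = g(1.470092) = 0.501192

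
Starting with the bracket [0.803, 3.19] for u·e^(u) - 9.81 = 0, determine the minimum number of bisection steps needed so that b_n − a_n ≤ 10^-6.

Initial width b − a = 3.19 − 0.803 = 2.387000.
After n steps the width is (b−a)/2^n; need (b−a)/2^n ≤ 10^-6.
So n ≥ log₂(2.387000/10^-6) = log₂(2387000.0000) ≈ 21.1868.
Hence n = 22.

22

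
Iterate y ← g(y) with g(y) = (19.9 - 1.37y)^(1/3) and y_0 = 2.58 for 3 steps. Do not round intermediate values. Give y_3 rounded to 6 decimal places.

y_1 = g(2.580000) = 2.538880
y_2 = g(2.538880) = 2.541790
y_3 = g(2.541790) = 2.541584

2.541584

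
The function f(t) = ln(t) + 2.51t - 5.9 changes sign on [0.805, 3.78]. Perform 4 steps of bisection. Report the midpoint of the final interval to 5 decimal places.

2.01359

f(0.805000) = -4.096363, f(3.780000) = 4.917524 (opposite signs)
step 1: m = 2.292500, f(m) = 0.683818 > 0 → root in [0.805000, 2.292500]
step 2: m = 1.548750, f(m) = -1.575189 < 0 → root in [1.548750, 2.292500]
step 3: m = 1.920625, f(m) = -0.426581 < 0 → root in [1.920625, 2.292500]
step 4: m = 2.106562, f(m) = 0.132529 > 0 → root in [1.920625, 2.106562]
Midpoint of [1.920625, 2.106562] = 2.013594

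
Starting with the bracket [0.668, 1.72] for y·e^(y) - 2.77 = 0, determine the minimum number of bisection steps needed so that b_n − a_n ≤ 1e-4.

Initial width b − a = 1.72 − 0.668 = 1.052000.
After n steps the width is (b−a)/2^n; need (b−a)/2^n ≤ 1e-4.
So n ≥ log₂(1.052000/1e-4) = log₂(10520.0000) ≈ 13.3608.
Hence n = 14.

14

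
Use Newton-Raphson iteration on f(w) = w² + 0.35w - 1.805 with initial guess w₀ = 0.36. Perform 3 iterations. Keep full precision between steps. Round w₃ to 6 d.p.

1.183256

f'(w) = 2w + 0.35
w_0 = 0.360000: f = -1.549400, f' = 1.070000 → w_1 = 0.360000 - (-1.549400)/(1.070000) = 1.808037
w_1 = 1.808037: f = 2.096812, f' = 3.966075 → w_2 = 1.808037 - (2.096812)/(3.966075) = 1.279350
w_2 = 1.279350: f = 0.279510, f' = 2.908701 → w_3 = 1.279350 - (0.279510)/(2.908701) = 1.183256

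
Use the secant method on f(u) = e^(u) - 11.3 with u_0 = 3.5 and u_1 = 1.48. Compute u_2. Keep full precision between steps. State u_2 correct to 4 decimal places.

f(u_0) = 21.815452, f(u_1) = -6.907054
u_2 = 1.480000 - (-6.907054)·(1.480000 - 3.500000)/(-6.907054 - (21.815452)) = 1.965760; f(u_2) = -4.159662

1.9658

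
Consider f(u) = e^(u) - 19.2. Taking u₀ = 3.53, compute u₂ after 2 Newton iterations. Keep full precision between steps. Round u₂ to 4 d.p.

2.9640

Newton update: u ← u − f(u)/f'(u).
f'(u) = e^(u)
u_0 = 3.530000: f = 14.923968, f' = 34.123968 → u_1 = 3.530000 - (14.923968)/(34.123968) = 3.092654
u_1 = 3.092654: f = 2.835491, f' = 22.035491 → u_2 = 3.092654 - (2.835491)/(22.035491) = 2.963976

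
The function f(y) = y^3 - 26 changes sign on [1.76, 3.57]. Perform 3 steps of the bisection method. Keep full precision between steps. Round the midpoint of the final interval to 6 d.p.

3.004375

f(1.760000) = -20.548224, f(3.570000) = 19.499293 (opposite signs)
step 1: m = 2.665000, f(m) = -7.072570 < 0 → root in [2.665000, 3.570000]
step 2: m = 3.117500, f(m) = 4.298378 > 0 → root in [2.665000, 3.117500]
step 3: m = 2.891250, f(m) = -1.831097 < 0 → root in [2.891250, 3.117500]
Midpoint of [2.891250, 3.117500] = 3.004375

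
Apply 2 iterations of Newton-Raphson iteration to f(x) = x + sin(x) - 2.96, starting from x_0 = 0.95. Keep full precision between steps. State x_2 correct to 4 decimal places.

f'(x) = 1 + cos(x)
x_0 = 0.950000: f = -1.196584, f' = 1.581683 → x_1 = 0.950000 - (-1.196584)/(1.581683) = 1.706526
x_1 = 1.706526: f = -0.262671, f' = 0.864687 → x_2 = 1.706526 - (-0.262671)/(0.864687) = 2.010302

2.0103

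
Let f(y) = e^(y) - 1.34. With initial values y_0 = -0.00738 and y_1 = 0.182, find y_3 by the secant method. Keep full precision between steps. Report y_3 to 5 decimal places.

0.29167

f(y_0) = -0.347353, f(y_1) = -0.140386
y_2 = 0.182000 - (-0.140386)·(0.182000 - -0.007380)/(-0.140386 - (-0.347353)) = 0.310457; f(y_2) = 0.024048
y_3 = 0.310457 - (0.024048)·(0.310457 - 0.182000)/(0.024048 - (-0.140386)) = 0.291670; f(y_3) = -0.001338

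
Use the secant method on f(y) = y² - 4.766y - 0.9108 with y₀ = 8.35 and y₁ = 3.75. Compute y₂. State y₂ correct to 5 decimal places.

4.39369

f(y_0) = 29.015600, f(y_1) = -4.720800
y_2 = 3.750000 - (-4.720800)·(3.750000 - 8.350000)/(-4.720800 - (29.015600)) = 4.393687; f(y_2) = -2.546627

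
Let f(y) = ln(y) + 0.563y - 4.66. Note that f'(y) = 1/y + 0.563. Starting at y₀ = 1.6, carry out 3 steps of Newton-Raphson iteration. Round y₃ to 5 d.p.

Newton update: y ← y − f(y)/f'(y).
y_0 = 1.600000: f = -3.289196, f' = 1.188000 → y_1 = 1.600000 - (-3.289196)/(1.188000) = 4.368684
y_1 = 4.368684: f = -0.725969, f' = 0.791902 → y_2 = 4.368684 - (-0.725969)/(0.791902) = 5.285425
y_2 = 5.285425: f = -0.019353, f' = 0.752200 → y_3 = 5.285425 - (-0.019353)/(0.752200) = 5.311153

5.31115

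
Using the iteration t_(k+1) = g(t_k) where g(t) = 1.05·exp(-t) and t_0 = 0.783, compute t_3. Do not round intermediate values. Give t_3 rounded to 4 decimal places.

0.5483

t_1 = g(0.783000) = 0.479884
t_2 = g(0.479884) = 0.649798
t_3 = g(0.649798) = 0.548259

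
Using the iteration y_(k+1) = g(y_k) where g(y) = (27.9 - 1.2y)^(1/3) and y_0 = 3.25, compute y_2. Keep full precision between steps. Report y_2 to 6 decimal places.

y_1 = g(3.250000) = 2.884499
y_2 = g(2.884499) = 2.901965

2.901965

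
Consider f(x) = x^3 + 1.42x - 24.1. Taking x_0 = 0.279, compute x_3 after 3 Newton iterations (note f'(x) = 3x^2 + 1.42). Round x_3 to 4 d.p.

6.5520

Newton update: x ← x − f(x)/f'(x).
x_0 = 0.279000: f = -23.682102, f' = 1.653523 → x_1 = 0.279000 - (-23.682102)/(1.653523) = 14.601209
x_1 = 14.601209: f = 3109.543055, f' = 641.005932 → x_2 = 14.601209 - (3109.543055)/(641.005932) = 9.750173
x_2 = 9.750173: f = 916.653933, f' = 286.617615 → x_3 = 9.750173 - (916.653933)/(286.617615) = 6.551996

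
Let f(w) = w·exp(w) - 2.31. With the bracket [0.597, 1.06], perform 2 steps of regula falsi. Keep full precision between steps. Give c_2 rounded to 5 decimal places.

0.91660

f(0.597000) = -1.225454, f(1.060000) = 0.749553
step 1: c = 0.884283, f(c) = -0.168934 < 0 → new bracket [0.884283, 1.060000]
step 2: c = 0.916602, f(c) = -0.017784 < 0 → new bracket [0.916602, 1.060000]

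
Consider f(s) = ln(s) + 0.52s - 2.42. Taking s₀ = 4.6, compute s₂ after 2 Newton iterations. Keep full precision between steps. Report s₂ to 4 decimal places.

2.7236

Newton update: s ← s − f(s)/f'(s).
f'(s) = 1/s + 0.52
s_0 = 4.600000: f = 1.498056, f' = 0.737391 → s_1 = 4.600000 - (1.498056)/(0.737391) = 2.568438
s_1 = 2.568438: f = -0.141114, f' = 0.909342 → s_2 = 2.568438 - (-0.141114)/(0.909342) = 2.723621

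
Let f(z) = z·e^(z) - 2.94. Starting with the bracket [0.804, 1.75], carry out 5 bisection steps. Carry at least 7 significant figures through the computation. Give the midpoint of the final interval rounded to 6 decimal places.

1.025719

f(0.804000) = -1.143493, f(1.750000) = 7.130555 (opposite signs)
step 1: m = 1.277000, f(m) = 1.639151 > 0 → root in [0.804000, 1.277000]
step 2: m = 1.040500, f(m) = 0.005273 > 0 → root in [0.804000, 1.040500]
step 3: m = 0.922250, f(m) = -0.620594 < 0 → root in [0.922250, 1.040500]
step 4: m = 0.981375, f(m) = -0.321571 < 0 → root in [0.981375, 1.040500]
step 5: m = 1.010938, f(m) = -0.161766 < 0 → root in [1.010938, 1.040500]
Midpoint of [1.010938, 1.040500] = 1.025719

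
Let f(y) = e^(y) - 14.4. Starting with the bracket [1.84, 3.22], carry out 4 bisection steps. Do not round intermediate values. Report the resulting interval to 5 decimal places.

[2.61625, 2.70250]

f(1.840000) = -8.103462, f(3.220000) = 10.628120 (opposite signs)
step 1: m = 2.530000, f(m) = -1.846494 < 0 → root in [2.530000, 3.220000]
step 2: m = 2.875000, f(m) = 3.325424 > 0 → root in [2.530000, 2.875000]
step 3: m = 2.702500, f(m) = 0.516978 > 0 → root in [2.530000, 2.702500]
step 4: m = 2.616250, f(m) = -0.715689 < 0 → root in [2.616250, 2.702500]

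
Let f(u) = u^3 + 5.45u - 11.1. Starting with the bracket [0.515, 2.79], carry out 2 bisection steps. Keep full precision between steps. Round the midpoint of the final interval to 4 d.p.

f(0.515000) = -8.156659, f(2.790000) = 25.823139 (opposite signs)
step 1: m = 1.652500, f(m) = 2.418700 > 0 → root in [0.515000, 1.652500]
step 2: m = 1.083750, f(m) = -3.920683 < 0 → root in [1.083750, 1.652500]
Midpoint of [1.083750, 1.652500] = 1.368125

1.3681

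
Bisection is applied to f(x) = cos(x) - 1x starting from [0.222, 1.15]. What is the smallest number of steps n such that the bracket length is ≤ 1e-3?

Initial width b − a = 1.15 − 0.222 = 0.928000.
After n steps the width is (b−a)/2^n; need (b−a)/2^n ≤ 1e-3.
So n ≥ log₂(0.928000/1e-3) = log₂(928.0000) ≈ 9.8580.
Hence n = 10.

10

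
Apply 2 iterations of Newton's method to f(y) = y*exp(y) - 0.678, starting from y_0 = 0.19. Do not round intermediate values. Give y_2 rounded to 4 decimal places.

0.4410

Newton update: y ← y − f(y)/f'(y).
f'(y) = (y+1)*exp(y)
y_0 = 0.190000: f = -0.448243, f' = 1.439007 → y_1 = 0.190000 - (-0.448243)/(1.439007) = 0.501494
y_1 = 0.501494: f = 0.150061, f' = 2.479248 → y_2 = 0.501494 - (0.150061)/(2.479248) = 0.440968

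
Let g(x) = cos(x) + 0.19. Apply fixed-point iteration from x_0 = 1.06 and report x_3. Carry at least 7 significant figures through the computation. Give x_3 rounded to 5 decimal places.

0.75672

x_1 = g(1.060000) = 0.678872
x_2 = g(0.678872) = 0.968281
x_3 = g(0.968281) = 0.756716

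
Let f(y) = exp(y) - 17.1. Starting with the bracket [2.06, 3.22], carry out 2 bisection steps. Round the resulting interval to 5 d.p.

f(2.060000) = -9.254030, f(3.220000) = 7.928120 (opposite signs)
step 1: m = 2.640000, f(m) = -3.086796 < 0 → root in [2.640000, 3.220000]
step 2: m = 2.930000, f(m) = 1.627630 > 0 → root in [2.640000, 2.930000]

[2.64000, 2.93000]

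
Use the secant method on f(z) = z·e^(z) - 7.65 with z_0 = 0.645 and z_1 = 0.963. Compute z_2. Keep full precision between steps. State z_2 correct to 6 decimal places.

Secant update: z_(k+1) = z_k − f(z_k)·(z_k − z_(k-1))/(f(z_k) − f(z_(k-1))).
f(z_0) = -6.420638, f(z_1) = -5.127380
z_2 = 0.963000 - (-5.127380)·(0.963000 - 0.645000)/(-5.127380 - (-6.420638)) = 2.223774; f(z_2) = 12.902441

2.223774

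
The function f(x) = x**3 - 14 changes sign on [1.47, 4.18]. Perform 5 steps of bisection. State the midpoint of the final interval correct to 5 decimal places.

f(1.470000) = -10.823477, f(4.180000) = 59.034632 (opposite signs)
step 1: m = 2.825000, f(m) = 8.545266 > 0 → root in [1.470000, 2.825000]
step 2: m = 2.147500, f(m) = -4.096253 < 0 → root in [2.147500, 2.825000]
step 3: m = 2.486250, f(m) = 1.368603 > 0 → root in [2.147500, 2.486250]
step 4: m = 2.316875, f(m) = -1.563224 < 0 → root in [2.316875, 2.486250]
step 5: m = 2.401562, f(m) = -0.148982 < 0 → root in [2.401562, 2.486250]
Midpoint of [2.401562, 2.486250] = 2.443906

2.44391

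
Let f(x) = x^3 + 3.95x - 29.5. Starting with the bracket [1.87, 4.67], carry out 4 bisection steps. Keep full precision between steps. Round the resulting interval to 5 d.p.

[2.57000, 2.74500]

f(1.870000) = -15.574297, f(4.670000) = 90.794063 (opposite signs)
step 1: m = 3.270000, f(m) = 18.382283 > 0 → root in [1.870000, 3.270000]
step 2: m = 2.570000, f(m) = -2.373907 < 0 → root in [2.570000, 3.270000]
step 3: m = 2.920000, f(m) = 6.931088 > 0 → root in [2.570000, 2.920000]
step 4: m = 2.745000, f(m) = 2.026394 > 0 → root in [2.570000, 2.745000]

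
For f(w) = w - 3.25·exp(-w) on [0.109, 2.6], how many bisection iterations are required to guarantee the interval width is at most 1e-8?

28

Initial width b − a = 2.6 − 0.109 = 2.491000.
After n steps the width is (b−a)/2^n; need (b−a)/2^n ≤ 1e-8.
So n ≥ log₂(2.491000/1e-8) = log₂(249100000.0000) ≈ 27.8921.
Hence n = 28.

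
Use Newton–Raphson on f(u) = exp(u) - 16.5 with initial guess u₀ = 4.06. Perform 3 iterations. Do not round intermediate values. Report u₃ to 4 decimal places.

2.8107

f'(u) = exp(u)
u_0 = 4.060000: f = 41.474311, f' = 57.974311 → u_1 = 4.060000 - (41.474311)/(57.974311) = 3.344609
u_1 = 3.344609: f = 11.849484, f' = 28.349484 → u_2 = 3.344609 - (11.849484)/(28.349484) = 2.926630
u_2 = 2.926630: f = 2.164625, f' = 18.664625 → u_3 = 2.926630 - (2.164625)/(18.664625) = 2.810655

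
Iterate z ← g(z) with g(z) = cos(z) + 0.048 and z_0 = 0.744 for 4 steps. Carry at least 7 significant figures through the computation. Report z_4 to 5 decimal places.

0.76214

z_1 = g(0.744000) = 0.783766
z_2 = g(0.783766) = 0.756260
z_3 = g(0.756260) = 0.775407
z_4 = g(0.775407) = 0.762136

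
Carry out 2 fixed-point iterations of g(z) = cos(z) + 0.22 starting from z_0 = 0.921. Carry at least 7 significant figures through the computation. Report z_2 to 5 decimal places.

z_1 = g(0.921000) = 0.825024
z_2 = g(0.825024) = 0.898539

0.89854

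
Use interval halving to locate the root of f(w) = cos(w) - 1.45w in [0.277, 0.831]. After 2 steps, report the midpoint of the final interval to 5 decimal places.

f(0.277000) = 0.560230, f(0.831000) = -0.530813 (opposite signs)
step 1: m = 0.554000, f(m) = 0.047127 > 0 → root in [0.554000, 0.831000]
step 2: m = 0.692500, f(m) = -0.234473 < 0 → root in [0.554000, 0.692500]
Midpoint of [0.554000, 0.692500] = 0.623250

0.62325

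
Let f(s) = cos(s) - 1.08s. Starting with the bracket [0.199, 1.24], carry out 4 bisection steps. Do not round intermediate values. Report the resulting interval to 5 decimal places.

[0.65444, 0.71950]

f(0.199000) = 0.765345, f(1.240000) = -1.014404 (opposite signs)
step 1: m = 0.719500, f(m) = -0.024925 < 0 → root in [0.199000, 0.719500]
step 2: m = 0.459250, f(m) = 0.400395 > 0 → root in [0.459250, 0.719500]
step 3: m = 0.589375, f(m) = 0.194763 > 0 → root in [0.589375, 0.719500]
step 4: m = 0.654438, f(m) = 0.086598 > 0 → root in [0.654438, 0.719500]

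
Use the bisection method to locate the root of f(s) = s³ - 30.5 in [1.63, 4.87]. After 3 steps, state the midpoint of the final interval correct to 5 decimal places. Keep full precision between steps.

3.04750

f(1.630000) = -26.169253, f(4.870000) = 85.001303 (opposite signs)
step 1: m = 3.250000, f(m) = 3.828125 > 0 → root in [1.630000, 3.250000]
step 2: m = 2.440000, f(m) = -15.973216 < 0 → root in [2.440000, 3.250000]
step 3: m = 2.845000, f(m) = -7.472499 < 0 → root in [2.845000, 3.250000]
Midpoint of [2.845000, 3.250000] = 3.047500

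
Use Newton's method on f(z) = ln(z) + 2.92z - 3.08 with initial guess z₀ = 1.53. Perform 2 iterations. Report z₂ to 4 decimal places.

1.0410

Newton update: z ← z − f(z)/f'(z).
f'(z) = 1/z + 2.92
z_0 = 1.530000: f = 1.812868, f' = 3.573595 → z_1 = 1.530000 - (1.812868)/(3.573595) = 1.022705
z_1 = 1.022705: f = -0.071251, f' = 3.897799 → z_2 = 1.022705 - (-0.071251)/(3.897799) = 1.040985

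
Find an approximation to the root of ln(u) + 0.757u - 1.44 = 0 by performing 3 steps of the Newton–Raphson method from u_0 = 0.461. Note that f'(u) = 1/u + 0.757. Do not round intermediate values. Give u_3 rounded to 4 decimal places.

Newton update: u ← u − f(u)/f'(u).
u_0 = 0.461000: f = -1.865380, f' = 2.926197 → u_1 = 0.461000 - (-1.865380)/(2.926197) = 1.098476
u_1 = 1.098476: f = -0.514530, f' = 1.667352 → u_2 = 1.098476 - (-0.514530)/(1.667352) = 1.407067
u_2 = 1.407067: f = -0.033343, f' = 1.467698 → u_3 = 1.407067 - (-0.033343)/(1.467698) = 1.429785

1.4298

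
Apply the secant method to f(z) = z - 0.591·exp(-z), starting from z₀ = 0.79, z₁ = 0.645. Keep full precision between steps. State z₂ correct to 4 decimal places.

0.3851

f(z_0) = 0.521778, f(z_1) = 0.334924
z_2 = 0.645000 - (0.334924)·(0.645000 - 0.790000)/(0.334924 - (0.521778)) = 0.385095; f(z_2) = -0.017013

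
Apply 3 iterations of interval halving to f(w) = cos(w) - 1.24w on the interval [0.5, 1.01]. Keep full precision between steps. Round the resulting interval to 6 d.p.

[0.627500, 0.691250]

f(0.500000) = 0.257583, f(1.010000) = -0.720539 (opposite signs)
step 1: m = 0.755000, f(m) = -0.207928 < 0 → root in [0.500000, 0.755000]
step 2: m = 0.627500, f(m) = 0.031398 > 0 → root in [0.627500, 0.755000]
step 3: m = 0.691250, f(m) = -0.086700 < 0 → root in [0.627500, 0.691250]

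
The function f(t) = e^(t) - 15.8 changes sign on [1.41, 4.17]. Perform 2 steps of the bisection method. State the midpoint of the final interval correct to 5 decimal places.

2.44500

f(1.410000) = -11.704045, f(4.170000) = 48.915452 (opposite signs)
step 1: m = 2.790000, f(m) = 0.481020 > 0 → root in [1.410000, 2.790000]
step 2: m = 2.100000, f(m) = -7.633830 < 0 → root in [2.100000, 2.790000]
Midpoint of [2.100000, 2.790000] = 2.445000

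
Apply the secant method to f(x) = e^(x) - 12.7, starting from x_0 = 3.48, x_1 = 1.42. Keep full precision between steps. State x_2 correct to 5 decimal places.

f(x_0) = 19.759722, f(x_1) = -8.562880
x_2 = 1.420000 - (-8.562880)·(1.420000 - 3.480000)/(-8.562880 - (19.759722)) = 2.042808; f(x_2) = -4.987768

2.04281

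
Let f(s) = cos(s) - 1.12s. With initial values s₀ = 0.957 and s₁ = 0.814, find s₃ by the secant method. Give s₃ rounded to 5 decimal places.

0.68927

Secant update: s_(k+1) = s_k − f(s_k)·(s_k − s_(k-1))/(f(s_k) − f(s_(k-1))).
f(s_0) = -0.495865, f(s_1) = -0.225084
s_2 = 0.814000 - (-0.225084)·(0.814000 - 0.957000)/(-0.225084 - (-0.495865)) = 0.695132; f(s_2) = -0.010580
s_3 = 0.695132 - (-0.010580)·(0.695132 - 0.814000)/(-0.010580 - (-0.225084)) = 0.689270; f(s_3) = -0.000272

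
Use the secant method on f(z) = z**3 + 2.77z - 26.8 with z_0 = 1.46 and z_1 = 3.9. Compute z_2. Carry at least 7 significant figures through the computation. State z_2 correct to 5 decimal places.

f(z_0) = -19.643664, f(z_1) = 43.322000
z_2 = 3.900000 - (43.322000)·(3.900000 - 1.460000)/(43.322000 - (-19.643664)) = 2.221217; f(z_2) = -9.688176

2.22122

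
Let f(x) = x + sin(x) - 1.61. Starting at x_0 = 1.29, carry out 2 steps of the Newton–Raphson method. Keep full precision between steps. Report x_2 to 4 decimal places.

0.8543

f'(x) = 1 + cos(x)
x_0 = 1.290000: f = 0.640835, f' = 1.277121 → x_1 = 1.290000 - (0.640835)/(1.277121) = 0.788219
x_1 = 0.788219: f = -0.112683, f' = 1.705109 → x_2 = 0.788219 - (-0.112683)/(1.705109) = 0.854304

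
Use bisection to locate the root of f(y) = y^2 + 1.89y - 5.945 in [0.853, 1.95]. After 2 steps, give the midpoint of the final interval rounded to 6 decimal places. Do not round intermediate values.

f(0.853000) = -3.605221, f(1.950000) = 1.543000 (opposite signs)
step 1: m = 1.401500, f(m) = -1.331963 < 0 → root in [1.401500, 1.950000]
step 2: m = 1.675750, f(m) = 0.030306 > 0 → root in [1.401500, 1.675750]
Midpoint of [1.401500, 1.675750] = 1.538625

1.538625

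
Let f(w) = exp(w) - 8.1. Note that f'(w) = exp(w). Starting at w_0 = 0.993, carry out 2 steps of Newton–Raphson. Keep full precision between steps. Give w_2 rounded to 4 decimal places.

2.3996

w_0 = 0.993000: f = -5.400680, f' = 2.699320 → w_1 = 0.993000 - (-5.400680)/(2.699320) = 2.993755
w_1 = 2.993755: f = 11.860502, f' = 19.960502 → w_2 = 2.993755 - (11.860502)/(19.960502) = 2.399557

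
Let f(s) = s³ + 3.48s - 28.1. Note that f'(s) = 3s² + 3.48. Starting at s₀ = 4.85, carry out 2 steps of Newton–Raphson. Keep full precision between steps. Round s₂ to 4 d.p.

2.8165

s_0 = 4.850000: f = 102.862125, f' = 74.047500 → s_1 = 4.850000 - (102.862125)/(74.047500) = 3.460863
s_1 = 3.460863: f = 25.396540, f' = 39.412717 → s_2 = 3.460863 - (25.396540)/(39.412717) = 2.816489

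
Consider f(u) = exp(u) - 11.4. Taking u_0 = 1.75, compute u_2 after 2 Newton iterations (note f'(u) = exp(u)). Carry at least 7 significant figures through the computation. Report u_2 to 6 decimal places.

u_0 = 1.750000: f = -5.645397, f' = 5.754603 → u_1 = 1.750000 - (-5.645397)/(5.754603) = 2.731023
u_1 = 2.731023: f = 3.948580, f' = 15.348580 → u_2 = 2.731023 - (3.948580)/(15.348580) = 2.473763

2.473763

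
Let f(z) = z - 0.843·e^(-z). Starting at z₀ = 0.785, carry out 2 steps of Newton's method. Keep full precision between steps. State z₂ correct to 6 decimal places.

Newton update: z ← z − f(z)/f'(z).
f'(z) = 1 + 0.843·e^(-z)
z_0 = 0.785000: f = 0.400491, f' = 1.384509 → z_1 = 0.785000 - (0.400491)/(1.384509) = 0.495734
z_1 = 0.495734: f = -0.017757, f' = 1.513491 → z_2 = 0.495734 - (-0.017757)/(1.513491) = 0.507467

0.507467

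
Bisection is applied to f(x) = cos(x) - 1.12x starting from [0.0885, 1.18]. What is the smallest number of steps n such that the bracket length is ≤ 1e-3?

11

Initial width b − a = 1.18 − 0.0885 = 1.091500.
After n steps the width is (b−a)/2^n; need (b−a)/2^n ≤ 1e-3.
So n ≥ log₂(1.091500/1e-3) = log₂(1091.5000) ≈ 10.0921.
Hence n = 11.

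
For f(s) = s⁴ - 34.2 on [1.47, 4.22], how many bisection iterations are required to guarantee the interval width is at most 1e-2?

9

Initial width b − a = 4.22 − 1.47 = 2.750000.
After n steps the width is (b−a)/2^n; need (b−a)/2^n ≤ 1e-2.
So n ≥ log₂(2.750000/1e-2) = log₂(275.0000) ≈ 8.1033.
Hence n = 9.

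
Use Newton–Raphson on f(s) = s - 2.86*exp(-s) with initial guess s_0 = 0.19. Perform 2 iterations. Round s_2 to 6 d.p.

f'(s) = 1 + 2.86*exp(-s)
s_0 = 0.190000: f = -2.175103, f' = 3.365103 → s_1 = 0.190000 - (-2.175103)/(3.365103) = 0.836370
s_1 = 0.836370: f = -0.402811, f' = 2.239182 → s_2 = 0.836370 - (-0.402811)/(2.239182) = 1.016263

1.016263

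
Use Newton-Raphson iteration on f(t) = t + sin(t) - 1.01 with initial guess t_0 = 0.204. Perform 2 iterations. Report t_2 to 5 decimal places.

f'(t) = 1 + cos(t)
t_0 = 0.204000: f = -0.603412, f' = 1.979264 → t_1 = 0.204000 - (-0.603412)/(1.979264) = 0.508867
t_1 = 0.508867: f = -0.013945, f' = 1.873297 → t_2 = 0.508867 - (-0.013945)/(1.873297) = 0.516311

0.51631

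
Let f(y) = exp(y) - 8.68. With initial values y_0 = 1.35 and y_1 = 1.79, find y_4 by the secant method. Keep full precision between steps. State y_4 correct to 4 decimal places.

2.1579

Secant update: y_(k+1) = y_k − f(y_k)·(y_k − y_(k-1))/(f(y_k) − f(y_(k-1))).
f(y_0) = -4.822574, f(y_1) = -2.690548
y_2 = 1.790000 - (-2.690548)·(1.790000 - 1.350000)/(-2.690548 - (-4.822574)) = 2.345265; f(y_2) = 1.756043
y_3 = 2.345265 - (1.756043)·(2.345265 - 1.790000)/(1.756043 - (-2.690548)) = 2.125981; f(y_3) = -0.298888
y_4 = 2.125981 - (-0.298888)·(2.125981 - 2.345265)/(-0.298888 - (1.756043)) = 2.157875; f(y_4) = -0.027265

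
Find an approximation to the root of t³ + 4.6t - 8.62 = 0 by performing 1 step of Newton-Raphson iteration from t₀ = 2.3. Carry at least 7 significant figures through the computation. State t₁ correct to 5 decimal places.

1.60987

f'(t) = 3t² + 4.6
t_0 = 2.300000: f = 14.127000, f' = 20.470000 → t_1 = 2.300000 - (14.127000)/(20.470000) = 1.609868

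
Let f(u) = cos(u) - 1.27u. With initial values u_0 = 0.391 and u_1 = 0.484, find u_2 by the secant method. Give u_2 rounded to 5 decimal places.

f(u_0) = 0.427958, f(u_1) = 0.270461
u_2 = 0.484000 - (0.270461)·(0.484000 - 0.391000)/(0.270461 - (0.427958)) = 0.643703; f(u_2) = -0.017624

0.64370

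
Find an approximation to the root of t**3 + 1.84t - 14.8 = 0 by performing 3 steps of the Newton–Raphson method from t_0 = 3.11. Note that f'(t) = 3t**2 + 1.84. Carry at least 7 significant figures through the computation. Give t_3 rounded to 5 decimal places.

t_0 = 3.110000: f = 21.002631, f' = 30.856300 → t_1 = 3.110000 - (21.002631)/(30.856300) = 2.429341
t_1 = 2.429341: f = 4.007216, f' = 19.545087 → t_2 = 2.429341 - (4.007216)/(19.545087) = 2.224316
t_2 = 2.224316: f = 0.297733, f' = 16.682750 → t_3 = 2.224316 - (0.297733)/(16.682750) = 2.206470

2.20647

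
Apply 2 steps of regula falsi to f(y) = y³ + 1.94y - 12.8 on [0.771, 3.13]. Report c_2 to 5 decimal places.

1.85150

f(0.771000) = -10.845946, f(3.130000) = 23.936497
step 1: c = 1.506589, f(c) = -6.457545 < 0 → new bracket [1.506589, 3.130000]
step 2: c = 1.851500, f(c) = -2.861046 < 0 → new bracket [1.851500, 3.130000]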